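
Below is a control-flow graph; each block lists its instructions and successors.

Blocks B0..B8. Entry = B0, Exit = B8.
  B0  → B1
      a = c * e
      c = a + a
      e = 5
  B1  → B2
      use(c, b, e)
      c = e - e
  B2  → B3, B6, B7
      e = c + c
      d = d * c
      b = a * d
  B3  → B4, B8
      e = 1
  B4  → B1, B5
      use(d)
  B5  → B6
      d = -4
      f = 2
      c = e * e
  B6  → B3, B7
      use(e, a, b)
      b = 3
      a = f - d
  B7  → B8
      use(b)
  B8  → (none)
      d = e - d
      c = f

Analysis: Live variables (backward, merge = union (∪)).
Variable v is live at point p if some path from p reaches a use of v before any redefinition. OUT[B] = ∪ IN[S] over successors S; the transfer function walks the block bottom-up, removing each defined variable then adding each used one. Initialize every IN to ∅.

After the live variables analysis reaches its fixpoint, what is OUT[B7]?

Per-block solution:
  B0:   IN={b, c, d, e, f}   OUT={a, b, c, d, e, f}
  B1:   IN={a, b, c, d, e, f}   OUT={a, c, d, f}
  B2:   IN={a, c, d, f}   OUT={a, b, c, d, e, f}
  B3:   IN={a, b, c, d, f}   OUT={a, b, c, d, e, f}
  B4:   IN={a, b, c, d, e, f}   OUT={a, b, c, d, e, f}
  B5:   IN={a, b, e}   OUT={a, b, c, d, e, f}
  B6:   IN={a, b, c, d, e, f}   OUT={a, b, c, d, e, f}
  B7:   IN={b, d, e, f}   OUT={d, e, f}
  B8:   IN={d, e, f}   OUT={}

Merge at B7: OUT[B7] = IN[B8] = {d, e, f}

Answer: {d, e, f}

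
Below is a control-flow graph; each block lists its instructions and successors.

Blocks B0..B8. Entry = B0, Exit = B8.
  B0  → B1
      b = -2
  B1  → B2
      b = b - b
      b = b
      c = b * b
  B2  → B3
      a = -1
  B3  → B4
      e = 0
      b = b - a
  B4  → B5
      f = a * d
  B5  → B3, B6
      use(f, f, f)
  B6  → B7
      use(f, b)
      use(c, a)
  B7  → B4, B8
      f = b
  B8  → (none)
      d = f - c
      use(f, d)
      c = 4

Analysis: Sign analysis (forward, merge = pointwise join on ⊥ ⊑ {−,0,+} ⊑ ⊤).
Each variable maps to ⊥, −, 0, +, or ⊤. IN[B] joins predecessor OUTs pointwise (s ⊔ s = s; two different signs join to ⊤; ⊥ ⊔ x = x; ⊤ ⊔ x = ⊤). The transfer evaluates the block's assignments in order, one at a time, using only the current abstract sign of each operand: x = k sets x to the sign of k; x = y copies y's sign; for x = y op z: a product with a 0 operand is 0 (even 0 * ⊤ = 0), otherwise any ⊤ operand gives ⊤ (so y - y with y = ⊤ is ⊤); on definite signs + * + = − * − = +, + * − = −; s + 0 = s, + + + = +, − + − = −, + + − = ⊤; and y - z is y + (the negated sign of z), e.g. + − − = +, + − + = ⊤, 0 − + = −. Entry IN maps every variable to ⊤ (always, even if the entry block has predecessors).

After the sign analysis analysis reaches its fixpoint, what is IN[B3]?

Per-block solution:
  B0:  IN=(all ⊤)  OUT={b:-; rest ⊤}
  B1:  IN={b:-; rest ⊤}  OUT=(all ⊤)
  B2:  IN=(all ⊤)  OUT={a:-; rest ⊤}
  B3:  IN={a:-; rest ⊤}  OUT={a:-, e:0; rest ⊤}
  B4:  IN={a:-, e:0; rest ⊤}  OUT={a:-, e:0; rest ⊤}
  B5:  IN={a:-, e:0; rest ⊤}  OUT={a:-, e:0; rest ⊤}
  B6:  IN={a:-, e:0; rest ⊤}  OUT={a:-, e:0; rest ⊤}
  B7:  IN={a:-, e:0; rest ⊤}  OUT={a:-, e:0; rest ⊤}
  B8:  IN={a:-, e:0; rest ⊤}  OUT={a:-, c:+, e:0; rest ⊤}

Merge at B3: IN[B3] = OUT[B2] ⊔ OUT[B5] = {a: -, b: ⊤, c: ⊤, d: ⊤, e: ⊤, f: ⊤}

Answer: {a: -, b: ⊤, c: ⊤, d: ⊤, e: ⊤, f: ⊤}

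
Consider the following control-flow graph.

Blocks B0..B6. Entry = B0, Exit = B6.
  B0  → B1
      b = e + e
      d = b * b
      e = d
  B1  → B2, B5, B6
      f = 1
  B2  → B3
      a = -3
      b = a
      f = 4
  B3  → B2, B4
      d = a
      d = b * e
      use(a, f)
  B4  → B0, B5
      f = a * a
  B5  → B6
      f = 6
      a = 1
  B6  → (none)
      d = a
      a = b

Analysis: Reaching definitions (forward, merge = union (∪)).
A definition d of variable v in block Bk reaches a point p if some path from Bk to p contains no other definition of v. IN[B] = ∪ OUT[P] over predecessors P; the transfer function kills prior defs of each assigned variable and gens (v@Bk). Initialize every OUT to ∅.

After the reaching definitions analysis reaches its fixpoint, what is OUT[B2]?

Converged values:
  B0:  IN={a@B2, b@B2, d@B3, e@B0, f@B4}  OUT={a@B2, b@B0, d@B0, e@B0, f@B4}
  B1:  IN={a@B2, b@B0, d@B0, e@B0, f@B4}  OUT={a@B2, b@B0, d@B0, e@B0, f@B1}
  B2:  IN={a@B2, b@B0, b@B2, d@B0, d@B3, e@B0, f@B1, f@B2}  OUT={a@B2, b@B2, d@B0, d@B3, e@B0, f@B2}
  B3:  IN={a@B2, b@B2, d@B0, d@B3, e@B0, f@B2}  OUT={a@B2, b@B2, d@B3, e@B0, f@B2}
  B4:  IN={a@B2, b@B2, d@B3, e@B0, f@B2}  OUT={a@B2, b@B2, d@B3, e@B0, f@B4}
  B5:  IN={a@B2, b@B0, b@B2, d@B0, d@B3, e@B0, f@B1, f@B4}  OUT={a@B5, b@B0, b@B2, d@B0, d@B3, e@B0, f@B5}
  B6:  IN={a@B2, a@B5, b@B0, b@B2, d@B0, d@B3, e@B0, f@B1, f@B5}  OUT={a@B6, b@B0, b@B2, d@B6, e@B0, f@B1, f@B5}

Merge at B2: IN[B2] = OUT[B1] ⊔ OUT[B3] = {a@B2, b@B0, b@B2, d@B0, d@B3, e@B0, f@B1, f@B2}
Applying B2's transfer function to that IN value gives OUT[B2] (row B2 above).

Answer: {a@B2, b@B2, d@B0, d@B3, e@B0, f@B2}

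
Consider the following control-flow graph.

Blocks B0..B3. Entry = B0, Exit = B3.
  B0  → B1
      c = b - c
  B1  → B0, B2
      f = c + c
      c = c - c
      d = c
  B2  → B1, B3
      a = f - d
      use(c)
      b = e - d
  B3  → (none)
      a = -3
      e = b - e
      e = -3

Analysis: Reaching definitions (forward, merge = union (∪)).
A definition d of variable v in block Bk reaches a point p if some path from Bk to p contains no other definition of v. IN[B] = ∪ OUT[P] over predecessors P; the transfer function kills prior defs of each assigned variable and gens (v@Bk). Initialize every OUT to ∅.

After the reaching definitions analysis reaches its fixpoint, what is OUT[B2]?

Converged values:
  B0:   IN={a@B2, b@B2, c@B1, d@B1, f@B1}   OUT={a@B2, b@B2, c@B0, d@B1, f@B1}
  B1:   IN={a@B2, b@B2, c@B0, c@B1, d@B1, f@B1}   OUT={a@B2, b@B2, c@B1, d@B1, f@B1}
  B2:   IN={a@B2, b@B2, c@B1, d@B1, f@B1}   OUT={a@B2, b@B2, c@B1, d@B1, f@B1}
  B3:   IN={a@B2, b@B2, c@B1, d@B1, f@B1}   OUT={a@B3, b@B2, c@B1, d@B1, e@B3, f@B1}

Merge at B2: IN[B2] = OUT[B1] = {a@B2, b@B2, c@B1, d@B1, f@B1}
Applying B2's transfer function to that IN value gives OUT[B2] (row B2 above).

Answer: {a@B2, b@B2, c@B1, d@B1, f@B1}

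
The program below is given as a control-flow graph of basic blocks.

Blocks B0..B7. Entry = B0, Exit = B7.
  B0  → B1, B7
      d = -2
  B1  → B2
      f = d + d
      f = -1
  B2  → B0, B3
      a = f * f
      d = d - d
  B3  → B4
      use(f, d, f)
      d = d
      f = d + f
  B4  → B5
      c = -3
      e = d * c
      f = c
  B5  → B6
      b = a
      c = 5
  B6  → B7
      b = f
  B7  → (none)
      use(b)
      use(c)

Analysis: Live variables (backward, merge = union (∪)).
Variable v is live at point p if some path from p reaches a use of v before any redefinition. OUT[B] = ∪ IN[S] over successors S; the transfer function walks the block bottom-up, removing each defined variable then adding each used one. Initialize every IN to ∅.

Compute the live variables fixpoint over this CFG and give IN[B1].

Answer: {b, c, d}

Trace:
Converged values:
  B0: | IN={b, c} | OUT={b, c, d}
  B1: | IN={b, c, d} | OUT={b, c, d, f}
  B2: | IN={b, c, d, f} | OUT={a, b, c, d, f}
  B3: | IN={a, d, f} | OUT={a, d}
  B4: | IN={a, d} | OUT={a, f}
  B5: | IN={a, f} | OUT={c, f}
  B6: | IN={c, f} | OUT={b, c}
  B7: | IN={b, c} | OUT={}

Merge at B1: OUT[B1] = IN[B2] = {b, c, d, f}
Applying B1's transfer function to that OUT value gives IN[B1] (row B1 above).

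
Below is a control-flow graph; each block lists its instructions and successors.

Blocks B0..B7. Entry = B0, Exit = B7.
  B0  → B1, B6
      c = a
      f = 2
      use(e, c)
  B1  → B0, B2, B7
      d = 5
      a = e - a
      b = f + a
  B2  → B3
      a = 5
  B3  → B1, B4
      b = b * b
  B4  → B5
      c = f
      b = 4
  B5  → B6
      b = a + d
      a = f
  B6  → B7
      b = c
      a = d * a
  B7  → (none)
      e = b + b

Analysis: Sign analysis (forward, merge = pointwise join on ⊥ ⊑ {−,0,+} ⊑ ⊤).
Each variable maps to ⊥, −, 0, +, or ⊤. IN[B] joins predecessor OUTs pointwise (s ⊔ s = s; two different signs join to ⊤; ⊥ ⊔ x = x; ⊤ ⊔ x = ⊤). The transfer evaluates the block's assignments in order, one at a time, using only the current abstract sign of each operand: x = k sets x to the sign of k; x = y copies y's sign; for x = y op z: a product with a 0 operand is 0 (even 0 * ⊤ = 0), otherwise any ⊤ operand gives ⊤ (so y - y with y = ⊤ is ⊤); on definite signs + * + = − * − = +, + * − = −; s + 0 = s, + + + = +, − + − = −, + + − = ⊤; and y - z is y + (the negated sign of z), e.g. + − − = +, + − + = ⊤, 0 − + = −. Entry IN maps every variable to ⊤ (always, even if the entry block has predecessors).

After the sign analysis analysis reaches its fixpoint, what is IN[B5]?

Converged values:
  B0: | IN=(all ⊤) | OUT={f:+; rest ⊤}
  B1: | IN={f:+; rest ⊤} | OUT={d:+, f:+; rest ⊤}
  B2: | IN={d:+, f:+; rest ⊤} | OUT={a:+, d:+, f:+; rest ⊤}
  B3: | IN={a:+, d:+, f:+; rest ⊤} | OUT={a:+, d:+, f:+; rest ⊤}
  B4: | IN={a:+, d:+, f:+; rest ⊤} | OUT={a:+, b:+, c:+, d:+, f:+; rest ⊤}
  B5: | IN={a:+, b:+, c:+, d:+, f:+; rest ⊤} | OUT={a:+, b:+, c:+, d:+, f:+; rest ⊤}
  B6: | IN={f:+; rest ⊤} | OUT={f:+; rest ⊤}
  B7: | IN={f:+; rest ⊤} | OUT={f:+; rest ⊤}

Merge at B5: IN[B5] = OUT[B4] = {a: +, b: +, c: +, d: +, e: ⊤, f: +}

Answer: {a: +, b: +, c: +, d: +, e: ⊤, f: +}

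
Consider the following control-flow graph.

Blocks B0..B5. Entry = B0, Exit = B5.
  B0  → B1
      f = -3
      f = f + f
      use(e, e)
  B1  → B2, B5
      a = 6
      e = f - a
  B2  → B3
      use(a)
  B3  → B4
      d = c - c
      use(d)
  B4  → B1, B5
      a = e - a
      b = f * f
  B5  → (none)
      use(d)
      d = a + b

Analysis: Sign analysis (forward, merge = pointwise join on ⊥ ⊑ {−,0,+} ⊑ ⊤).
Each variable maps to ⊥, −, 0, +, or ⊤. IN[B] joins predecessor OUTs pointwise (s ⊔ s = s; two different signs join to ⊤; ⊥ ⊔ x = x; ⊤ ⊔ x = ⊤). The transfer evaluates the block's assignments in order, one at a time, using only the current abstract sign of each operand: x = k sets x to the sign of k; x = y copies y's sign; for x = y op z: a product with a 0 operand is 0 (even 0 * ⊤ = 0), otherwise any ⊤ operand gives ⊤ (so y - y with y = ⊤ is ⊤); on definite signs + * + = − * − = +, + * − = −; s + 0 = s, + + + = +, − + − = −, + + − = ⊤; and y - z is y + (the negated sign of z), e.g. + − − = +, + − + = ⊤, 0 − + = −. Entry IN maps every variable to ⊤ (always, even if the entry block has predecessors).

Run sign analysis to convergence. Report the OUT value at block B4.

Answer: {a: -, b: +, c: ⊤, d: ⊤, e: -, f: -}

Trace:
Per-block solution:
  B0:   IN=(all ⊤)   OUT={f:-; rest ⊤}
  B1:   IN={f:-; rest ⊤}   OUT={a:+, e:-, f:-; rest ⊤}
  B2:   IN={a:+, e:-, f:-; rest ⊤}   OUT={a:+, e:-, f:-; rest ⊤}
  B3:   IN={a:+, e:-, f:-; rest ⊤}   OUT={a:+, e:-, f:-; rest ⊤}
  B4:   IN={a:+, e:-, f:-; rest ⊤}   OUT={a:-, b:+, e:-, f:-; rest ⊤}
  B5:   IN={e:-, f:-; rest ⊤}   OUT={e:-, f:-; rest ⊤}

Merge at B4: IN[B4] = OUT[B3] = {a: +, b: ⊤, c: ⊤, d: ⊤, e: -, f: -}
Applying B4's transfer function to that IN value gives OUT[B4] (row B4 above).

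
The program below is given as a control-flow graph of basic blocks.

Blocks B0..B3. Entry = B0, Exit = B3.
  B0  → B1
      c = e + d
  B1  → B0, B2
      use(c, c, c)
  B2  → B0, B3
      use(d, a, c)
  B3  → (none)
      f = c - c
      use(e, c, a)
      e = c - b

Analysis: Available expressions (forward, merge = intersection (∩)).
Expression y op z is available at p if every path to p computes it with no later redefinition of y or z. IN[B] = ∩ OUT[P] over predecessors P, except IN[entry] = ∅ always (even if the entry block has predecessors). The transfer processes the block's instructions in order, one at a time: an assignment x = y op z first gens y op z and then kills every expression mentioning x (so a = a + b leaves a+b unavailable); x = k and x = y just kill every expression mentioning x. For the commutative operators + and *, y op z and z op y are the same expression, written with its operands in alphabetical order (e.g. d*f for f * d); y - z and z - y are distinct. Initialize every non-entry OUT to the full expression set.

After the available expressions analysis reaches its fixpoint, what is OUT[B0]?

Answer: {d+e}

Working:
Converged values:
  B0:   IN={}   OUT={d+e}
  B1:   IN={d+e}   OUT={d+e}
  B2:   IN={d+e}   OUT={d+e}
  B3:   IN={d+e}   OUT={c-b, c-c}

Merge at B0 (entry node, so the boundary value {} is joined with the incoming edge(s)): IN[B0] = {} ∩ OUT[B1] ∩ OUT[B2] = {}
Applying B0's transfer function to that IN value gives OUT[B0] (row B0 above).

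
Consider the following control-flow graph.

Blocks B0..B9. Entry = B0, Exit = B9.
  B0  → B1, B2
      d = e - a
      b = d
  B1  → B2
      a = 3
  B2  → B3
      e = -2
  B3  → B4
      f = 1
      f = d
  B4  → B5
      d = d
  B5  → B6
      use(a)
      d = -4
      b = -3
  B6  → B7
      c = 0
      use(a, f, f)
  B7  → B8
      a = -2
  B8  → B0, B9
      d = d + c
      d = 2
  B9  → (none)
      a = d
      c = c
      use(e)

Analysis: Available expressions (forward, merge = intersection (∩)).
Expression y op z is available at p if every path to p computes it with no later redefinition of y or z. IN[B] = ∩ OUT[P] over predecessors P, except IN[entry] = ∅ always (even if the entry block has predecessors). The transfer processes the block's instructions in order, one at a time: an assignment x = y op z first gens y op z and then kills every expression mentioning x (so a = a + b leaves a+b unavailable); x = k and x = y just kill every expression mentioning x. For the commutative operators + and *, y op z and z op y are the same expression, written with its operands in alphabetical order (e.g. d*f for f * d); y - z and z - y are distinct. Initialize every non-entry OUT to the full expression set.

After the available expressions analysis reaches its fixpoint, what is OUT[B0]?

Answer: {e-a}

Trace:
Fixpoint table:
  B0:   IN={}   OUT={e-a}
  B1:   IN={e-a}   OUT={}
  B2:   IN={}   OUT={}
  B3:   IN={}   OUT={}
  B4:   IN={}   OUT={}
  B5:   IN={}   OUT={}
  B6:   IN={}   OUT={}
  B7:   IN={}   OUT={}
  B8:   IN={}   OUT={}
  B9:   IN={}   OUT={}

Merge at B0 (entry node, so the boundary value {} is joined with the incoming edge(s)): IN[B0] = {} ∩ OUT[B8] = {}
Applying B0's transfer function to that IN value gives OUT[B0] (row B0 above).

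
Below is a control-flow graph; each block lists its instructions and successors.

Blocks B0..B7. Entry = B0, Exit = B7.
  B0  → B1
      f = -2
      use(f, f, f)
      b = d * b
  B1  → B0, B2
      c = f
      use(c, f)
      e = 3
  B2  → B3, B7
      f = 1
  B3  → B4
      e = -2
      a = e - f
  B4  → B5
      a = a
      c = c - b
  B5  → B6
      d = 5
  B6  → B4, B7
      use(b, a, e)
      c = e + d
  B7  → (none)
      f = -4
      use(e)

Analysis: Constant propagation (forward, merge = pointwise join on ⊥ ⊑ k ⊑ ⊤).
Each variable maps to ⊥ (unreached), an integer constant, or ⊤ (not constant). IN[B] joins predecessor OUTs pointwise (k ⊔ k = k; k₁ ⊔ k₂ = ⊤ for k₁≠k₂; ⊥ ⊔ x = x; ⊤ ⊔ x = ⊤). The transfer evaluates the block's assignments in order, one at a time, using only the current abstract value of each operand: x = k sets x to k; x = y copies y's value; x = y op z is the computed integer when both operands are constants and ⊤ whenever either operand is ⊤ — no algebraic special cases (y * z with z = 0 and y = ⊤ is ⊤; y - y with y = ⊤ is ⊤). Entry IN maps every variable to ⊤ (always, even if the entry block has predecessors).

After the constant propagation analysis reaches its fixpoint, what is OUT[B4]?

Answer: {a: -3, b: ⊤, c: ⊤, d: ⊤, e: -2, f: 1}

Derivation:
Fixpoint table:
  B0: | IN=(all ⊤) | OUT={f:-2; rest ⊤}
  B1: | IN={f:-2; rest ⊤} | OUT={c:-2, e:3, f:-2; rest ⊤}
  B2: | IN={c:-2, e:3, f:-2; rest ⊤} | OUT={c:-2, e:3, f:1; rest ⊤}
  B3: | IN={c:-2, e:3, f:1; rest ⊤} | OUT={a:-3, c:-2, e:-2, f:1; rest ⊤}
  B4: | IN={a:-3, e:-2, f:1; rest ⊤} | OUT={a:-3, e:-2, f:1; rest ⊤}
  B5: | IN={a:-3, e:-2, f:1; rest ⊤} | OUT={a:-3, d:5, e:-2, f:1; rest ⊤}
  B6: | IN={a:-3, d:5, e:-2, f:1; rest ⊤} | OUT={a:-3, c:3, d:5, e:-2, f:1; rest ⊤}
  B7: | IN={f:1; rest ⊤} | OUT={f:-4; rest ⊤}

Merge at B4: IN[B4] = OUT[B3] ⊔ OUT[B6] = {a: -3, b: ⊤, c: ⊤, d: ⊤, e: -2, f: 1}
Applying B4's transfer function to that IN value gives OUT[B4] (row B4 above).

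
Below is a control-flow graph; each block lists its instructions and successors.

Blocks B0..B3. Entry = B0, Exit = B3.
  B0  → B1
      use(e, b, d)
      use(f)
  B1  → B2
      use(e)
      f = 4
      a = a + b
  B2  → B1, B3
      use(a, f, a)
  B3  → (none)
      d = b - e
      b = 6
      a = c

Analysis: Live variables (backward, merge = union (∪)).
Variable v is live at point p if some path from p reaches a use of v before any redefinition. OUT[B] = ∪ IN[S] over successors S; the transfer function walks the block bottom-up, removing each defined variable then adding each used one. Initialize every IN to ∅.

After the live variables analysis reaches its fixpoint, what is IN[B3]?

Answer: {b, c, e}

Derivation:
Per-block solution:
  B0:   IN={a, b, c, d, e, f}   OUT={a, b, c, e}
  B1:   IN={a, b, c, e}   OUT={a, b, c, e, f}
  B2:   IN={a, b, c, e, f}   OUT={a, b, c, e}
  B3:   IN={b, c, e}   OUT={}

B3 is the boundary node: OUT[B3] = {}
Applying B3's transfer function to that OUT value gives IN[B3] (row B3 above).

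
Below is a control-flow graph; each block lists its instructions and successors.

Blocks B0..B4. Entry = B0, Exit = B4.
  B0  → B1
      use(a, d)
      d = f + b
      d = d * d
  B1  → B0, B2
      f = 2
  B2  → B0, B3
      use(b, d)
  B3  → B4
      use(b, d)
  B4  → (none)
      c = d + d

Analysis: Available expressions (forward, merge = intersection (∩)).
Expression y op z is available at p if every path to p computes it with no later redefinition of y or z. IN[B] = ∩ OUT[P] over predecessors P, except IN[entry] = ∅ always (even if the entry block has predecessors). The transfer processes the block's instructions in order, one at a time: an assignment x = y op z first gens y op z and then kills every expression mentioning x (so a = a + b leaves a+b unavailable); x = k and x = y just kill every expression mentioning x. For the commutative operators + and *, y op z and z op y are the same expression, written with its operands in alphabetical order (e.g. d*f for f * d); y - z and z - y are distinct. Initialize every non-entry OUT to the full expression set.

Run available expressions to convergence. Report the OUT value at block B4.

Answer: {d+d}

Derivation:
Per-block solution:
  B0:   IN={}   OUT={b+f}
  B1:   IN={b+f}   OUT={}
  B2:   IN={}   OUT={}
  B3:   IN={}   OUT={}
  B4:   IN={}   OUT={d+d}

Merge at B4: IN[B4] = OUT[B3] = {}
Applying B4's transfer function to that IN value gives OUT[B4] (row B4 above).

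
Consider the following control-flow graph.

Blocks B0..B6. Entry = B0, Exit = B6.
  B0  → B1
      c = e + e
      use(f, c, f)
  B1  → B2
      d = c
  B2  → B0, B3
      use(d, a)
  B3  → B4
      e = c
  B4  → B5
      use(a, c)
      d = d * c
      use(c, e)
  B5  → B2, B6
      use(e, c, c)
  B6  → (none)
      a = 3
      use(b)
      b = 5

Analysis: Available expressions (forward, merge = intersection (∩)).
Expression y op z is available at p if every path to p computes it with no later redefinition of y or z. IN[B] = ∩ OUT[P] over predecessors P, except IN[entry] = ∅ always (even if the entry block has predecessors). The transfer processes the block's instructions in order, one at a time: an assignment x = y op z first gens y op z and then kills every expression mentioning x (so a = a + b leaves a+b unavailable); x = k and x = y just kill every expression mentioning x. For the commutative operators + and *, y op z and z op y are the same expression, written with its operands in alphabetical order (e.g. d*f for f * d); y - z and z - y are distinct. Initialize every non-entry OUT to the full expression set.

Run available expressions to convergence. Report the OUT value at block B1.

Answer: {e+e}

Derivation:
Per-block solution:
  B0:  IN={}  OUT={e+e}
  B1:  IN={e+e}  OUT={e+e}
  B2:  IN={}  OUT={}
  B3:  IN={}  OUT={}
  B4:  IN={}  OUT={}
  B5:  IN={}  OUT={}
  B6:  IN={}  OUT={}

Merge at B1: IN[B1] = OUT[B0] = {e+e}
Applying B1's transfer function to that IN value gives OUT[B1] (row B1 above).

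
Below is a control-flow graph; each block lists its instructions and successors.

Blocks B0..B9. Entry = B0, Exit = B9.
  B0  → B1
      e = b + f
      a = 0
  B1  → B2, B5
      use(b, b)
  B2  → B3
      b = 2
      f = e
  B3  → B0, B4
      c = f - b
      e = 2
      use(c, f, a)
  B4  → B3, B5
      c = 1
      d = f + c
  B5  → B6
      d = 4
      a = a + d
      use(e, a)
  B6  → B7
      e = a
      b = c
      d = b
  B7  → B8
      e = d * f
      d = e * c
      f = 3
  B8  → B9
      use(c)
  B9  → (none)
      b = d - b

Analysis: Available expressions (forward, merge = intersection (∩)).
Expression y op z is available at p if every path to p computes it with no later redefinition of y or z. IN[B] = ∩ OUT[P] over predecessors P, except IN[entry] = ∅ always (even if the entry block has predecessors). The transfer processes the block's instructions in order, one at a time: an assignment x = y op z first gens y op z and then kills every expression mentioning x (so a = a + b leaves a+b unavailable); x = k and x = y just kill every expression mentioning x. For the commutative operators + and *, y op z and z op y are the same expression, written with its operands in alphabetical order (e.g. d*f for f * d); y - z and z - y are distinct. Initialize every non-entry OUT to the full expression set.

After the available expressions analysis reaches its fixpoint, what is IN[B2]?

Converged values:
  B0:  IN={}  OUT={b+f}
  B1:  IN={b+f}  OUT={b+f}
  B2:  IN={b+f}  OUT={}
  B3:  IN={}  OUT={f-b}
  B4:  IN={f-b}  OUT={c+f, f-b}
  B5:  IN={}  OUT={}
  B6:  IN={}  OUT={}
  B7:  IN={}  OUT={c*e}
  B8:  IN={c*e}  OUT={c*e}
  B9:  IN={c*e}  OUT={c*e}

Merge at B2: IN[B2] = OUT[B1] = {b+f}

Answer: {b+f}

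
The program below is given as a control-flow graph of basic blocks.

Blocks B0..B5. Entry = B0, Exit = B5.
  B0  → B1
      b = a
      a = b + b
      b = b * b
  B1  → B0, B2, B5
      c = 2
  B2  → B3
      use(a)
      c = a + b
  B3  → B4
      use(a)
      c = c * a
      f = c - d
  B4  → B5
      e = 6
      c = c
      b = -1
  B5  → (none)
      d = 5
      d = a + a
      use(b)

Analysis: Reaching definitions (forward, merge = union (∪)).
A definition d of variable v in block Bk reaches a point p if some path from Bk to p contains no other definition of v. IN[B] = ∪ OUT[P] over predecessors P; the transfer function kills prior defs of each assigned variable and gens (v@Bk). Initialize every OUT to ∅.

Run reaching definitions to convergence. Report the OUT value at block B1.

Answer: {a@B0, b@B0, c@B1}

Derivation:
Fixpoint table:
  B0:  IN={a@B0, b@B0, c@B1}  OUT={a@B0, b@B0, c@B1}
  B1:  IN={a@B0, b@B0, c@B1}  OUT={a@B0, b@B0, c@B1}
  B2:  IN={a@B0, b@B0, c@B1}  OUT={a@B0, b@B0, c@B2}
  B3:  IN={a@B0, b@B0, c@B2}  OUT={a@B0, b@B0, c@B3, f@B3}
  B4:  IN={a@B0, b@B0, c@B3, f@B3}  OUT={a@B0, b@B4, c@B4, e@B4, f@B3}
  B5:  IN={a@B0, b@B0, b@B4, c@B1, c@B4, e@B4, f@B3}  OUT={a@B0, b@B0, b@B4, c@B1, c@B4, d@B5, e@B4, f@B3}

Merge at B1: IN[B1] = OUT[B0] = {a@B0, b@B0, c@B1}
Applying B1's transfer function to that IN value gives OUT[B1] (row B1 above).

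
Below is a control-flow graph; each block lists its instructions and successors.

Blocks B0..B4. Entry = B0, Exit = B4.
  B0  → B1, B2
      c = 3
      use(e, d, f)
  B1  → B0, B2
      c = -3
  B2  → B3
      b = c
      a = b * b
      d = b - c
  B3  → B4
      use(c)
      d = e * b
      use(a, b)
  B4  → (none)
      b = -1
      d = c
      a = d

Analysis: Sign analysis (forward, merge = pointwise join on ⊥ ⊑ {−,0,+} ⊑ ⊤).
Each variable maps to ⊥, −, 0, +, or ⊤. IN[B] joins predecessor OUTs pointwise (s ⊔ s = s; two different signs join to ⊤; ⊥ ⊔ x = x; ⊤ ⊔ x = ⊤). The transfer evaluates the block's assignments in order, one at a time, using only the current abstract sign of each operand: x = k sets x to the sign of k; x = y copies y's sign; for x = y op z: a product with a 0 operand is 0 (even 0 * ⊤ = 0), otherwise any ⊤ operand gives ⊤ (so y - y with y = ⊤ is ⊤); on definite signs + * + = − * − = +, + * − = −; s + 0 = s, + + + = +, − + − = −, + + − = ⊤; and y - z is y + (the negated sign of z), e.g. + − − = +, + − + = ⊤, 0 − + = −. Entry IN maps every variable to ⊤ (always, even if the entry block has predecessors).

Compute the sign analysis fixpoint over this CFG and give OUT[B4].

Converged values:
  B0:   IN=(all ⊤)   OUT={c:+; rest ⊤}
  B1:   IN={c:+; rest ⊤}   OUT={c:-; rest ⊤}
  B2:   IN=(all ⊤)   OUT=(all ⊤)
  B3:   IN=(all ⊤)   OUT=(all ⊤)
  B4:   IN=(all ⊤)   OUT={b:-; rest ⊤}

Merge at B4: IN[B4] = OUT[B3] = {a: ⊤, b: ⊤, c: ⊤, d: ⊤, e: ⊤, f: ⊤}
Applying B4's transfer function to that IN value gives OUT[B4] (row B4 above).

Answer: {a: ⊤, b: -, c: ⊤, d: ⊤, e: ⊤, f: ⊤}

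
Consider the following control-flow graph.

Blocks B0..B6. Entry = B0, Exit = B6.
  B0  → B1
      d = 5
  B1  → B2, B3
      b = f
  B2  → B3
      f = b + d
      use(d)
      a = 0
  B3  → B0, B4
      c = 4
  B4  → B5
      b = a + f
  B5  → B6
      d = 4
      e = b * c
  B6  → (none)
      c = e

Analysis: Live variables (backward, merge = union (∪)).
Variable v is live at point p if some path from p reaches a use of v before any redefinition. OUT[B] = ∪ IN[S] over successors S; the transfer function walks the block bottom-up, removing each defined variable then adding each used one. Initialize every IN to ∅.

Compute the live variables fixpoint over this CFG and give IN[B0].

Fixpoint table:
  B0:   IN={a, f}   OUT={a, d, f}
  B1:   IN={a, d, f}   OUT={a, b, d, f}
  B2:   IN={b, d}   OUT={a, f}
  B3:   IN={a, f}   OUT={a, c, f}
  B4:   IN={a, c, f}   OUT={b, c}
  B5:   IN={b, c}   OUT={e}
  B6:   IN={e}   OUT={}

Merge at B0: OUT[B0] = IN[B1] = {a, d, f}
Applying B0's transfer function to that OUT value gives IN[B0] (row B0 above).

Answer: {a, f}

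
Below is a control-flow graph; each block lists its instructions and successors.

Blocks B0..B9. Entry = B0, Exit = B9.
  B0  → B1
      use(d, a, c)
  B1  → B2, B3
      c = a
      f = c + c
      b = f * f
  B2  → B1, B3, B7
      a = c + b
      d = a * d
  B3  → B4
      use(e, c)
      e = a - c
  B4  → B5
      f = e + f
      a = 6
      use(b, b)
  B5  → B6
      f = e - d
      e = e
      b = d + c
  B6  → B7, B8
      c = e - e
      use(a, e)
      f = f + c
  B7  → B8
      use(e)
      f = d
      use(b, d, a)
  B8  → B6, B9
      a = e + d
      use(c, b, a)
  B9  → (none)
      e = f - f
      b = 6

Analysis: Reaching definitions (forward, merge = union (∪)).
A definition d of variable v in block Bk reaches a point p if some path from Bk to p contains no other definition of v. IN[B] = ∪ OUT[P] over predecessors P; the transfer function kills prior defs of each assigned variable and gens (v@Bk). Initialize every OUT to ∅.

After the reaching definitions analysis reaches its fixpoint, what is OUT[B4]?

Answer: {a@B4, b@B1, c@B1, d@B2, e@B3, f@B4}

Trace:
Per-block solution:
  B0:  IN={}  OUT={}
  B1:  IN={a@B2, b@B1, c@B1, d@B2, f@B1}  OUT={a@B2, b@B1, c@B1, d@B2, f@B1}
  B2:  IN={a@B2, b@B1, c@B1, d@B2, f@B1}  OUT={a@B2, b@B1, c@B1, d@B2, f@B1}
  B3:  IN={a@B2, b@B1, c@B1, d@B2, f@B1}  OUT={a@B2, b@B1, c@B1, d@B2, e@B3, f@B1}
  B4:  IN={a@B2, b@B1, c@B1, d@B2, e@B3, f@B1}  OUT={a@B4, b@B1, c@B1, d@B2, e@B3, f@B4}
  B5:  IN={a@B4, b@B1, c@B1, d@B2, e@B3, f@B4}  OUT={a@B4, b@B5, c@B1, d@B2, e@B5, f@B5}
  B6:  IN={a@B4, a@B8, b@B1, b@B5, c@B1, c@B6, d@B2, e@B5, f@B5, f@B6, f@B7}  OUT={a@B4, a@B8, b@B1, b@B5, c@B6, d@B2, e@B5, f@B6}
  B7:  IN={a@B2, a@B4, a@B8, b@B1, b@B5, c@B1, c@B6, d@B2, e@B5, f@B1, f@B6}  OUT={a@B2, a@B4, a@B8, b@B1, b@B5, c@B1, c@B6, d@B2, e@B5, f@B7}
  B8:  IN={a@B2, a@B4, a@B8, b@B1, b@B5, c@B1, c@B6, d@B2, e@B5, f@B6, f@B7}  OUT={a@B8, b@B1, b@B5, c@B1, c@B6, d@B2, e@B5, f@B6, f@B7}
  B9:  IN={a@B8, b@B1, b@B5, c@B1, c@B6, d@B2, e@B5, f@B6, f@B7}  OUT={a@B8, b@B9, c@B1, c@B6, d@B2, e@B9, f@B6, f@B7}

Merge at B4: IN[B4] = OUT[B3] = {a@B2, b@B1, c@B1, d@B2, e@B3, f@B1}
Applying B4's transfer function to that IN value gives OUT[B4] (row B4 above).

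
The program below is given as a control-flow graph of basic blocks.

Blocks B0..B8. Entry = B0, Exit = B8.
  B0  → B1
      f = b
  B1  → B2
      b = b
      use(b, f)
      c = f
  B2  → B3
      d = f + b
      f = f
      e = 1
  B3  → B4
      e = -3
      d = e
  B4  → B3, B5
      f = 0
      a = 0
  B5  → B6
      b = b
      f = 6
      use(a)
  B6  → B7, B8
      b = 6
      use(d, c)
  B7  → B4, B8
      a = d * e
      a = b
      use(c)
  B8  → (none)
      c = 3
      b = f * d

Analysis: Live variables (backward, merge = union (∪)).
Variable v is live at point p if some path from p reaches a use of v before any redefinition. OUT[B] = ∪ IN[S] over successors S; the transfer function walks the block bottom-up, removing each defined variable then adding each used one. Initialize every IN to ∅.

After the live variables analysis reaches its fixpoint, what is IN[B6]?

Per-block solution:
  B0:  IN={b}  OUT={b, f}
  B1:  IN={b, f}  OUT={b, c, f}
  B2:  IN={b, c, f}  OUT={b, c}
  B3:  IN={b, c}  OUT={b, c, d, e}
  B4:  IN={b, c, d, e}  OUT={a, b, c, d, e}
  B5:  IN={a, b, c, d, e}  OUT={c, d, e, f}
  B6:  IN={c, d, e, f}  OUT={b, c, d, e, f}
  B7:  IN={b, c, d, e, f}  OUT={b, c, d, e, f}
  B8:  IN={d, f}  OUT={}

Merge at B6: OUT[B6] = IN[B7] ⊔ IN[B8] = {b, c, d, e, f}
Applying B6's transfer function to that OUT value gives IN[B6] (row B6 above).

Answer: {c, d, e, f}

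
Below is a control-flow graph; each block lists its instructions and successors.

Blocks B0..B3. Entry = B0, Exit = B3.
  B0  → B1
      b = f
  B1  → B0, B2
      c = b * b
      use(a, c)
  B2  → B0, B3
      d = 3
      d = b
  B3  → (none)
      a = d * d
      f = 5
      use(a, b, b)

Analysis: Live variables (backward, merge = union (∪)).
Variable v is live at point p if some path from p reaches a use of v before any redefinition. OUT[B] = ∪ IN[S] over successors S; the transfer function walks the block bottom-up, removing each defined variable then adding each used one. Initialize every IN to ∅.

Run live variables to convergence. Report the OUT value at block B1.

Converged values:
  B0:  IN={a, f}  OUT={a, b, f}
  B1:  IN={a, b, f}  OUT={a, b, f}
  B2:  IN={a, b, f}  OUT={a, b, d, f}
  B3:  IN={b, d}  OUT={}

Merge at B1: OUT[B1] = IN[B0] ⊔ IN[B2] = {a, b, f}

Answer: {a, b, f}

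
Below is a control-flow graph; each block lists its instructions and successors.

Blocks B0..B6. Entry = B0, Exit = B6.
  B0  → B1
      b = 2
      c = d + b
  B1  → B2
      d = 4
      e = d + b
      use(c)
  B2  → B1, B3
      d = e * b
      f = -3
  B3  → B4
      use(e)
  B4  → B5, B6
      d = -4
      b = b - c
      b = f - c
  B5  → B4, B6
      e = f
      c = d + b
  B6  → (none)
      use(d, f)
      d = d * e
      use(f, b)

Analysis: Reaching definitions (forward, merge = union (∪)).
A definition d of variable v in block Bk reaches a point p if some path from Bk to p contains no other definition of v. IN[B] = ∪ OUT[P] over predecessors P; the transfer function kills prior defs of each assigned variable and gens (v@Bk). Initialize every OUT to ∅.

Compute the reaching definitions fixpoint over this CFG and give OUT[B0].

Answer: {b@B0, c@B0}

Working:
Converged values:
  B0:   IN={}   OUT={b@B0, c@B0}
  B1:   IN={b@B0, c@B0, d@B2, e@B1, f@B2}   OUT={b@B0, c@B0, d@B1, e@B1, f@B2}
  B2:   IN={b@B0, c@B0, d@B1, e@B1, f@B2}   OUT={b@B0, c@B0, d@B2, e@B1, f@B2}
  B3:   IN={b@B0, c@B0, d@B2, e@B1, f@B2}   OUT={b@B0, c@B0, d@B2, e@B1, f@B2}
  B4:   IN={b@B0, b@B4, c@B0, c@B5, d@B2, d@B4, e@B1, e@B5, f@B2}   OUT={b@B4, c@B0, c@B5, d@B4, e@B1, e@B5, f@B2}
  B5:   IN={b@B4, c@B0, c@B5, d@B4, e@B1, e@B5, f@B2}   OUT={b@B4, c@B5, d@B4, e@B5, f@B2}
  B6:   IN={b@B4, c@B0, c@B5, d@B4, e@B1, e@B5, f@B2}   OUT={b@B4, c@B0, c@B5, d@B6, e@B1, e@B5, f@B2}

B0 is the boundary node: IN[B0] = {}
Applying B0's transfer function to that IN value gives OUT[B0] (row B0 above).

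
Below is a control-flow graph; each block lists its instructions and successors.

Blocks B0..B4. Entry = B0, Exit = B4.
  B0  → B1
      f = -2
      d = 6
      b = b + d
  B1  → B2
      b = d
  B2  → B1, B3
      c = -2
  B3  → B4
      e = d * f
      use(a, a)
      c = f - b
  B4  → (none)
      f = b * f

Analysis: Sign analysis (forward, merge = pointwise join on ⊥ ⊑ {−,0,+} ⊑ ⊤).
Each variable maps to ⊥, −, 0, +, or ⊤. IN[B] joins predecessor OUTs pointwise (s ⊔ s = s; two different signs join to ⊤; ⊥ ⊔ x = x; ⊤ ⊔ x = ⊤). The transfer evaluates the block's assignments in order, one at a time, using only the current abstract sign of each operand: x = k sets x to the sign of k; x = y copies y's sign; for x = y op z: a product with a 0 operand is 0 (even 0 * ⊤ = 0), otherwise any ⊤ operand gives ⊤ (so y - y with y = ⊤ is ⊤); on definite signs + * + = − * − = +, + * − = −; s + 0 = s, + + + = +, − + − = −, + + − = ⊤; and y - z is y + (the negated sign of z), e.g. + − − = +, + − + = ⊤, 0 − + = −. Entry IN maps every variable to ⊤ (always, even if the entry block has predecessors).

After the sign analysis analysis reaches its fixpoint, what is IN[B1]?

Fixpoint table:
  B0: | IN=(all ⊤) | OUT={d:+, f:-; rest ⊤}
  B1: | IN={d:+, f:-; rest ⊤} | OUT={b:+, d:+, f:-; rest ⊤}
  B2: | IN={b:+, d:+, f:-; rest ⊤} | OUT={b:+, c:-, d:+, f:-; rest ⊤}
  B3: | IN={b:+, c:-, d:+, f:-; rest ⊤} | OUT={b:+, c:-, d:+, e:-, f:-; rest ⊤}
  B4: | IN={b:+, c:-, d:+, e:-, f:-; rest ⊤} | OUT={b:+, c:-, d:+, e:-, f:-; rest ⊤}

Merge at B1: IN[B1] = OUT[B0] ⊔ OUT[B2] = {a: ⊤, b: ⊤, c: ⊤, d: +, e: ⊤, f: -}

Answer: {a: ⊤, b: ⊤, c: ⊤, d: +, e: ⊤, f: -}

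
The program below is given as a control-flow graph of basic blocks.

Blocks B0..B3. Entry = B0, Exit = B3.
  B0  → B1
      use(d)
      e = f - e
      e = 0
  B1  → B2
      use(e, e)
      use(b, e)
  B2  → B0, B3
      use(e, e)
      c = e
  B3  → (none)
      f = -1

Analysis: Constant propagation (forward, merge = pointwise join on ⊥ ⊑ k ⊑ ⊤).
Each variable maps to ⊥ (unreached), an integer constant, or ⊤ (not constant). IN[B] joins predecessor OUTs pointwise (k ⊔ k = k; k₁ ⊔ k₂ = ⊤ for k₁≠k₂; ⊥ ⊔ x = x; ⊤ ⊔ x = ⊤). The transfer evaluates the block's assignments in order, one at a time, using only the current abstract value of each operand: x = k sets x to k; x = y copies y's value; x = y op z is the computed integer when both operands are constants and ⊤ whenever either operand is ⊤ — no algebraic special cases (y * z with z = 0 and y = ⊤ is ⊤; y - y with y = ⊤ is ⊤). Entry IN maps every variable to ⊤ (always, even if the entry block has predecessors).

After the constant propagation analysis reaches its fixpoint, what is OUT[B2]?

Fixpoint table:
  B0:   IN=(all ⊤)   OUT={e:0; rest ⊤}
  B1:   IN={e:0; rest ⊤}   OUT={e:0; rest ⊤}
  B2:   IN={e:0; rest ⊤}   OUT={c:0, e:0; rest ⊤}
  B3:   IN={c:0, e:0; rest ⊤}   OUT={c:0, e:0, f:-1; rest ⊤}

Merge at B2: IN[B2] = OUT[B1] = {a: ⊤, b: ⊤, c: ⊤, d: ⊤, e: 0, f: ⊤}
Applying B2's transfer function to that IN value gives OUT[B2] (row B2 above).

Answer: {a: ⊤, b: ⊤, c: 0, d: ⊤, e: 0, f: ⊤}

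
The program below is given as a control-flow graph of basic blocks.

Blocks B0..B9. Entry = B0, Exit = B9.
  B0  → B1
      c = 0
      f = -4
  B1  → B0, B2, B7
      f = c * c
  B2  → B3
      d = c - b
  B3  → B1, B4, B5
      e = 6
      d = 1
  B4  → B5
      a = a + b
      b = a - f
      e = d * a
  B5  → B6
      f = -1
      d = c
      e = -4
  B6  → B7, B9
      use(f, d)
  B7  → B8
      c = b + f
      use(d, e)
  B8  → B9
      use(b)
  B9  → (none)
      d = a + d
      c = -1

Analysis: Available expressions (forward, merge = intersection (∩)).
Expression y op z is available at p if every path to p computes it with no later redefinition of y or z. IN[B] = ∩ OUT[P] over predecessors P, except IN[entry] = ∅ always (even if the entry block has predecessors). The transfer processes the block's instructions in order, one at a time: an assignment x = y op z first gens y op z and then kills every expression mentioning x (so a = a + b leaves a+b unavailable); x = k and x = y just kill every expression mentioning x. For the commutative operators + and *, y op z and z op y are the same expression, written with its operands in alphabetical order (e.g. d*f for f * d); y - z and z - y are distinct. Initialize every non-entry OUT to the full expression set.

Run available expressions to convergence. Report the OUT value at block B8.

Per-block solution:
  B0:  IN={}  OUT={}
  B1:  IN={}  OUT={c*c}
  B2:  IN={c*c}  OUT={c*c, c-b}
  B3:  IN={c*c, c-b}  OUT={c*c, c-b}
  B4:  IN={c*c, c-b}  OUT={a*d, a-f, c*c}
  B5:  IN={c*c}  OUT={c*c}
  B6:  IN={c*c}  OUT={c*c}
  B7:  IN={c*c}  OUT={b+f}
  B8:  IN={b+f}  OUT={b+f}
  B9:  IN={}  OUT={}

Merge at B8: IN[B8] = OUT[B7] = {b+f}
Applying B8's transfer function to that IN value gives OUT[B8] (row B8 above).

Answer: {b+f}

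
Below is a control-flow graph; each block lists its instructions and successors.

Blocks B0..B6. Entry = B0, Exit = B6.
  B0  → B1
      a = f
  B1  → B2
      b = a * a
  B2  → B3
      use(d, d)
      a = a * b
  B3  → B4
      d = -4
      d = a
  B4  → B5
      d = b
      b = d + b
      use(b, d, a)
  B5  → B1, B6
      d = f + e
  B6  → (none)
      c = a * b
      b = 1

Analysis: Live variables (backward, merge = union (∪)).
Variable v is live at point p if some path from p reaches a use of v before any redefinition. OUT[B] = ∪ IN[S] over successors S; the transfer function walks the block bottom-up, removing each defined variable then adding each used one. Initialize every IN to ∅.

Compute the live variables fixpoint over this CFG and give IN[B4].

Answer: {a, b, e, f}

Trace:
Per-block solution:
  B0: | IN={d, e, f} | OUT={a, d, e, f}
  B1: | IN={a, d, e, f} | OUT={a, b, d, e, f}
  B2: | IN={a, b, d, e, f} | OUT={a, b, e, f}
  B3: | IN={a, b, e, f} | OUT={a, b, e, f}
  B4: | IN={a, b, e, f} | OUT={a, b, e, f}
  B5: | IN={a, b, e, f} | OUT={a, b, d, e, f}
  B6: | IN={a, b} | OUT={}

Merge at B4: OUT[B4] = IN[B5] = {a, b, e, f}
Applying B4's transfer function to that OUT value gives IN[B4] (row B4 above).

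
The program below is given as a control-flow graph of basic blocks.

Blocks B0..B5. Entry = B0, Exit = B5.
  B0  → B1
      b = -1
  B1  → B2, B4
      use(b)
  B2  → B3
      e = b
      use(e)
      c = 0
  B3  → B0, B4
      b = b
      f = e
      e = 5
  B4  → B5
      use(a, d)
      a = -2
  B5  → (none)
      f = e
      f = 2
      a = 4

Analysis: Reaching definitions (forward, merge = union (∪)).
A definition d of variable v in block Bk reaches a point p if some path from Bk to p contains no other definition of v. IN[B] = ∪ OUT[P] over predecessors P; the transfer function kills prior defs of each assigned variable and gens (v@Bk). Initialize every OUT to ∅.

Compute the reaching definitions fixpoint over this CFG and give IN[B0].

Answer: {b@B3, c@B2, e@B3, f@B3}

Working:
Per-block solution:
  B0:  IN={b@B3, c@B2, e@B3, f@B3}  OUT={b@B0, c@B2, e@B3, f@B3}
  B1:  IN={b@B0, c@B2, e@B3, f@B3}  OUT={b@B0, c@B2, e@B3, f@B3}
  B2:  IN={b@B0, c@B2, e@B3, f@B3}  OUT={b@B0, c@B2, e@B2, f@B3}
  B3:  IN={b@B0, c@B2, e@B2, f@B3}  OUT={b@B3, c@B2, e@B3, f@B3}
  B4:  IN={b@B0, b@B3, c@B2, e@B3, f@B3}  OUT={a@B4, b@B0, b@B3, c@B2, e@B3, f@B3}
  B5:  IN={a@B4, b@B0, b@B3, c@B2, e@B3, f@B3}  OUT={a@B5, b@B0, b@B3, c@B2, e@B3, f@B5}

Merge at B0 (entry node, so the boundary value {} is joined with the incoming edge(s)): IN[B0] = {} ⊔ OUT[B3] = {b@B3, c@B2, e@B3, f@B3}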